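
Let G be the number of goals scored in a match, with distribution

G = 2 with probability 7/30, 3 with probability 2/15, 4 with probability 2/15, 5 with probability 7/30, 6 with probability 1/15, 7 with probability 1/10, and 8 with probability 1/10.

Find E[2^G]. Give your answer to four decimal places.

54.2667

E[2^G] = Σ 2^g·P(G=g)
 = 4·7/30 + 8·2/15 + 16·2/15 + 32·7/30 + 64·1/15 + 128·1/10 + 256·1/10
 = 14/15 + 16/15 + 32/15 + 112/15 + 64/15 + 64/5 + 128/5
 = 814/15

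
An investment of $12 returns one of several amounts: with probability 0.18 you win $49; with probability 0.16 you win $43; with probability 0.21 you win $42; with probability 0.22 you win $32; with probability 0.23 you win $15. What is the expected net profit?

23.01

E[payout] = 49·0.18 + 43·0.16 + 42·0.21 + 32·0.22 + 15·0.23
 = 8.82 + 6.88 + 8.82 + 7.04 + 3.45
 = 35.01
Net = 35.01 - 12 = 23.01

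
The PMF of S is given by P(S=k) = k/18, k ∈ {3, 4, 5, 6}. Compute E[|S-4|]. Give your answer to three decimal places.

E[|S-4|] = Σ |s-4|·P(S=s)
 = 1·1/6 + 0·2/9 + 1·5/18 + 2·1/3
 = 1/6 + 0 + 5/18 + 2/3
 = 10/9

1.111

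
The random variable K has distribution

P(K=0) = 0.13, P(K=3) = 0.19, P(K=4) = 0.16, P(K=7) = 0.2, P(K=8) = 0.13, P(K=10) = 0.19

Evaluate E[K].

5.55

E[K] = Σ k·P(K=k)
 = 0·0.13 + 3·0.19 + 4·0.16 + 7·0.2 + 8·0.13 + 10·0.19
 = 0 + 0.57 + 0.64 + 1.4 + 1.04 + 1.9
 = 5.55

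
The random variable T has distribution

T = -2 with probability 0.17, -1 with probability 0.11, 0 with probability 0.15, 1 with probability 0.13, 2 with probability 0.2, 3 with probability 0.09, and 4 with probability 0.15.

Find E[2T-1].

E[2T-1] = Σ (2t-1)·P(T=t)
 = (-5)·0.17 + (-3)·0.11 + (-1)·0.15 + 1·0.13 + 3·0.2 + 5·0.09 + 7·0.15
 = (-0.85) + (-0.33) + (-0.15) + 0.13 + 0.6 + 0.45 + 1.05
 = 0.9

0.9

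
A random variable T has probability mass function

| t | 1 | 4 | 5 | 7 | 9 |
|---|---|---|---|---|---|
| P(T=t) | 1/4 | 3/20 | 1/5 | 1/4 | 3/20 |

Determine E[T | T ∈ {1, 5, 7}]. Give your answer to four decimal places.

P(T ∈ {1, 5, 7}) = 1/4 + 1/5 + 1/4 = 7/10.
E[T | T ∈ {1, 5, 7}] = [1·1/4 + 5·1/5 + 7·1/4] / (7/10)
 = 3 / (7/10)
 = 30/7

4.2857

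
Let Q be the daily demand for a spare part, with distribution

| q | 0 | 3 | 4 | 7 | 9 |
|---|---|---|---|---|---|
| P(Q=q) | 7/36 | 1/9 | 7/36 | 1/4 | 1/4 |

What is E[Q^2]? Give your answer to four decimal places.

E[Q^2] = Σ q^2·P(Q=q)
 = 0·7/36 + 9·1/9 + 16·7/36 + 49·1/4 + 81·1/4
 = 0 + 1 + 28/9 + 49/4 + 81/4
 = 659/18

36.6111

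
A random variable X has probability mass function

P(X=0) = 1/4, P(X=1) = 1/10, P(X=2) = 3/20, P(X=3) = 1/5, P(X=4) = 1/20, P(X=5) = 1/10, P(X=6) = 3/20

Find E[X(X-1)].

8.6

E[X(X-1)] = Σ x(x-1)·P(X=x)
 = 0·1/4 + 0·1/10 + 2·3/20 + 6·1/5 + 12·1/20 + 20·1/10 + 30·3/20
 = 0 + 0 + 3/10 + 6/5 + 3/5 + 2 + 9/2
 = 43/5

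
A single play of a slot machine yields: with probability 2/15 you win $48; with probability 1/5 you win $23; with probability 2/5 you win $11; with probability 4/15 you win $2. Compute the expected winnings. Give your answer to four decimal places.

15.9333

E[payout] = 48·2/15 + 23·1/5 + 11·2/5 + 2·4/15
 = 32/5 + 23/5 + 22/5 + 8/15
 = 239/15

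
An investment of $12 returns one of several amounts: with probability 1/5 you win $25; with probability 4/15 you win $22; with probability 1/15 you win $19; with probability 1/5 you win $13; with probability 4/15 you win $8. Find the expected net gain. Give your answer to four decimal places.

E[payout] = 25·1/5 + 22·4/15 + 19·1/15 + 13·1/5 + 8·4/15
 = 5 + 88/15 + 19/15 + 13/5 + 32/15
 = 253/15
Net = 253/15 - 12 = 73/15

4.8667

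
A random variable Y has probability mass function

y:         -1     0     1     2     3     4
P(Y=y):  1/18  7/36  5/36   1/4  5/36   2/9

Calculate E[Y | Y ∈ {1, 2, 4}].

P(Y ∈ {1, 2, 4}) = 5/36 + 1/4 + 2/9 = 11/18.
E[Y | Y ∈ {1, 2, 4}] = [1·5/36 + 2·1/4 + 4·2/9] / (11/18)
 = 55/36 / (11/18)
 = 5/2

2.5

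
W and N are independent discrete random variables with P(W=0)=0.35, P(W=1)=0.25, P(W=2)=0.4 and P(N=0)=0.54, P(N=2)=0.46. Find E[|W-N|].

E[|W-N|] = Σ_w Σ_n |w-n| · P(W=w)P(N=n)
 = 0·0.189 + 2·0.161 + 1·0.135 + 1·0.115 + 2·0.216 + 0·0.184
 = 0 + 0.322 + 0.135 + 0.115 + 0.432 + 0
 = 1.004

1.004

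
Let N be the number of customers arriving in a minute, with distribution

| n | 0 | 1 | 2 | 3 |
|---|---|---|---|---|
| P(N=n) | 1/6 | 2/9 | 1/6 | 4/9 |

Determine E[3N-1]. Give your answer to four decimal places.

E[3N-1] = Σ (3n-1)·P(N=n)
 = (-1)·1/6 + 2·2/9 + 5·1/6 + 8·4/9
 = (-1/6) + 4/9 + 5/6 + 32/9
 = 14/3

4.6667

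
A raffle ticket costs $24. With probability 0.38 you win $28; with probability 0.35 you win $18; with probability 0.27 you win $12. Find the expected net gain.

E[payout] = 28·0.38 + 18·0.35 + 12·0.27
 = 10.64 + 6.3 + 3.24
 = 20.18
Net = 20.18 - 24 = -3.82

-3.82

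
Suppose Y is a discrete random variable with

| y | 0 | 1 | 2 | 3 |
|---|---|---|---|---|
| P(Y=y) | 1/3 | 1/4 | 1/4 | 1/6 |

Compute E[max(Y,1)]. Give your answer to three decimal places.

1.583

E[max(Y,1)] = Σ max(y,1)·P(Y=y)
 = 1·1/3 + 1·1/4 + 2·1/4 + 3·1/6
 = 1/3 + 1/4 + 1/2 + 1/2
 = 19/12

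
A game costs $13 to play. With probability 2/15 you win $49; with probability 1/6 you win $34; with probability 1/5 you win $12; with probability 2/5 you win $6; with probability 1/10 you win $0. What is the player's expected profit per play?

E[payout] = 49·2/15 + 34·1/6 + 12·1/5 + 6·2/5 + 0·1/10
 = 98/15 + 17/3 + 12/5 + 12/5 + 0
 = 17
Net = 17 - 13 = 4

4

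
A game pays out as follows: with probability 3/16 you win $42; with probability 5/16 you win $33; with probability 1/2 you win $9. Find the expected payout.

22.6875

E[payout] = 42·3/16 + 33·5/16 + 9·1/2
 = 63/8 + 165/16 + 9/2
 = 363/16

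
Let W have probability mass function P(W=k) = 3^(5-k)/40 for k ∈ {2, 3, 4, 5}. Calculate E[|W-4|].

E[|W-4|] = Σ |w-4|·P(W=w)
 = 2·27/40 + 1·9/40 + 0·3/40 + 1·1/40
 = 27/20 + 9/40 + 0 + 1/40
 = 8/5

1.6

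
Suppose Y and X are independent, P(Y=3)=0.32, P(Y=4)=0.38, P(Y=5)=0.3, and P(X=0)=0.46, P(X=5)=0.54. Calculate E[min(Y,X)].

E[min(Y,X)] = Σ_y Σ_x min(y,x) · P(Y=y)P(X=x)
 = 0·0.1472 + 3·0.1728 + 0·0.1748 + 4·0.2052 + 0·0.138 + 5·0.162
 = 0 + 0.5184 + 0 + 0.8208 + 0 + 0.81
 = 2.1492

2.1492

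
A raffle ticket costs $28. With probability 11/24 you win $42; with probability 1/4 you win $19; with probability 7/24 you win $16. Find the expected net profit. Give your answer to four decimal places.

E[payout] = 42·11/24 + 19·1/4 + 16·7/24
 = 77/4 + 19/4 + 14/3
 = 86/3
Net = 86/3 - 28 = 2/3

0.6667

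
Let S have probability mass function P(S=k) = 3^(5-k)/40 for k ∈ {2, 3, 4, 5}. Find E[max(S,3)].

E[max(S,3)] = Σ max(s,3)·P(S=s)
 = 3·27/40 + 3·9/40 + 4·3/40 + 5·1/40
 = 81/40 + 27/40 + 3/10 + 1/8
 = 25/8

3.125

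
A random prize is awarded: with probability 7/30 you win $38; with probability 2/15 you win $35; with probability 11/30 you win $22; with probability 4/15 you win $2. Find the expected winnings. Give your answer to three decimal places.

22.133

E[payout] = 38·7/30 + 35·2/15 + 22·11/30 + 2·4/15
 = 133/15 + 14/3 + 121/15 + 8/15
 = 332/15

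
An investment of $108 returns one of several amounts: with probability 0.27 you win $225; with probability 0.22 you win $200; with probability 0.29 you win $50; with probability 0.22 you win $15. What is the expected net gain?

E[payout] = 225·0.27 + 200·0.22 + 50·0.29 + 15·0.22
 = 60.75 + 44 + 14.5 + 3.3
 = 122.55
Net = 122.55 - 108 = 14.55

14.55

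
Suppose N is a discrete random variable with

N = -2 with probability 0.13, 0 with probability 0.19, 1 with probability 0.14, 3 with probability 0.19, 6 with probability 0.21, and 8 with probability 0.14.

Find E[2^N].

E[2^N] = Σ 2^n·P(N=n)
 = 0.25·0.13 + 1·0.19 + 2·0.14 + 8·0.19 + 64·0.21 + 256·0.14
 = 0.0325 + 0.19 + 0.28 + 1.52 + 13.44 + 35.84
 = 51.3025

51.3025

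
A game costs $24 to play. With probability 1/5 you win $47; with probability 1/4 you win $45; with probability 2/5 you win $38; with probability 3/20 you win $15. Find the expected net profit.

E[payout] = 47·1/5 + 45·1/4 + 38·2/5 + 15·3/20
 = 47/5 + 45/4 + 76/5 + 9/4
 = 381/10
Net = 381/10 - 24 = 141/10

14.1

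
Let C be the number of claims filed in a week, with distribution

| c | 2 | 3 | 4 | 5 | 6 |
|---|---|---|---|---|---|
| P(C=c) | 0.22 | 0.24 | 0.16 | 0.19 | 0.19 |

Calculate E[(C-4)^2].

2.07

E[(C-4)^2] = Σ (c-4)^2·P(C=c)
 = 4·0.22 + 1·0.24 + 0·0.16 + 1·0.19 + 4·0.19
 = 0.88 + 0.24 + 0 + 0.19 + 0.76
 = 2.07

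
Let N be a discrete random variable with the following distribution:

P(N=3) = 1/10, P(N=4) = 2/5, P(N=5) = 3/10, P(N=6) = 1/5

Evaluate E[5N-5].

E[5N-5] = Σ (5n-5)·P(N=n)
 = 10·1/10 + 15·2/5 + 20·3/10 + 25·1/5
 = 1 + 6 + 6 + 5
 = 18

18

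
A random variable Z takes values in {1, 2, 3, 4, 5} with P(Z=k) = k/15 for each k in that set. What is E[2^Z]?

17.2

E[2^Z] = Σ 2^z·P(Z=z)
 = 2·1/15 + 4·2/15 + 8·1/5 + 16·4/15 + 32·1/3
 = 2/15 + 8/15 + 8/5 + 64/15 + 32/3
 = 86/5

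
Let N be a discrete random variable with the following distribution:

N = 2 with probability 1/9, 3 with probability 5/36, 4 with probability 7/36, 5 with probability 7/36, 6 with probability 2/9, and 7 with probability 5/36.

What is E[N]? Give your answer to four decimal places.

4.6944

E[N] = Σ n·P(N=n)
 = 2·1/9 + 3·5/36 + 4·7/36 + 5·7/36 + 6·2/9 + 7·5/36
 = 2/9 + 5/12 + 7/9 + 35/36 + 4/3 + 35/36
 = 169/36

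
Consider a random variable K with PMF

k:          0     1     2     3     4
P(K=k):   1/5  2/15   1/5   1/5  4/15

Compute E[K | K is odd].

P(K is odd) = 2/15 + 1/5 = 1/3.
E[K | K is odd] = [1·2/15 + 3·1/5] / (1/3)
 = 11/15 / (1/3)
 = 11/5

2.2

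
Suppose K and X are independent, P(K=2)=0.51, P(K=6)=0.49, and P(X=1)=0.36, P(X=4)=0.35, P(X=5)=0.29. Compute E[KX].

12.7116

E[KX] = Σ_k Σ_x kx · P(K=k)P(X=x)
 = 2·0.1836 + 8·0.1785 + 10·0.1479 + 6·0.1764 + 24·0.1715 + 30·0.1421
 = 0.3672 + 1.428 + 1.479 + 1.0584 + 4.116 + 4.263
 = 12.7116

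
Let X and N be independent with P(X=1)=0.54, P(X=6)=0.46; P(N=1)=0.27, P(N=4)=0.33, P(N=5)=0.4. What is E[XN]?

E[XN] = Σ_x Σ_n xn · P(X=x)P(N=n)
 = 1·0.1458 + 4·0.1782 + 5·0.216 + 6·0.1242 + 24·0.1518 + 30·0.184
 = 0.1458 + 0.7128 + 1.08 + 0.7452 + 3.6432 + 5.52
 = 11.847

11.847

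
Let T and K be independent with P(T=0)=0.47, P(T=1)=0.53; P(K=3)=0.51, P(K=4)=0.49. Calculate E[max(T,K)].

E[max(T,K)] = Σ_t Σ_k max(t,k) · P(T=t)P(K=k)
 = 3·0.2397 + 4·0.2303 + 3·0.2703 + 4·0.2597
 = 0.7191 + 0.9212 + 0.8109 + 1.0388
 = 3.49

3.49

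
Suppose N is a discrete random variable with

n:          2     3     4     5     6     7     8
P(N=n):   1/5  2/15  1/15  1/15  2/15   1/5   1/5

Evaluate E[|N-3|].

E[|N-3|] = Σ |n-3|·P(N=n)
 = 1·1/5 + 0·2/15 + 1·1/15 + 2·1/15 + 3·2/15 + 4·1/5 + 5·1/5
 = 1/5 + 0 + 1/15 + 2/15 + 2/5 + 4/5 + 1
 = 13/5

2.6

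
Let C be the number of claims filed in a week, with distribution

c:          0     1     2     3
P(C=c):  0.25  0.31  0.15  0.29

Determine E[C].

1.48

E[C] = Σ c·P(C=c)
 = 0·0.25 + 1·0.31 + 2·0.15 + 3·0.29
 = 0 + 0.31 + 0.3 + 0.87
 = 1.48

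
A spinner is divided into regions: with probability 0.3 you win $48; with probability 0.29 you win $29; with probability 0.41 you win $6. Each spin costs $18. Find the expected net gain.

7.27

E[payout] = 48·0.3 + 29·0.29 + 6·0.41
 = 14.4 + 8.41 + 2.46
 = 25.27
Net = 25.27 - 18 = 7.27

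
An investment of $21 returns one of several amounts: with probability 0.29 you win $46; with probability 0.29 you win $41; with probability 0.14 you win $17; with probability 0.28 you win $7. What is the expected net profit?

8.57

E[payout] = 46·0.29 + 41·0.29 + 17·0.14 + 7·0.28
 = 13.34 + 11.89 + 2.38 + 1.96
 = 29.57
Net = 29.57 - 21 = 8.57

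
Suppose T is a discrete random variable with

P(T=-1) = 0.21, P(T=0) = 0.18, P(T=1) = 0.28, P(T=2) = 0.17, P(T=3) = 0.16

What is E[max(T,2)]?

2.16

E[max(T,2)] = Σ max(t,2)·P(T=t)
 = 2·0.21 + 2·0.18 + 2·0.28 + 2·0.17 + 3·0.16
 = 0.42 + 0.36 + 0.56 + 0.34 + 0.48
 = 2.16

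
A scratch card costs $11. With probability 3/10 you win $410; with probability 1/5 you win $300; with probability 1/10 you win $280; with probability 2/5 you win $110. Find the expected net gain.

E[payout] = 410·3/10 + 300·1/5 + 280·1/10 + 110·2/5
 = 123 + 60 + 28 + 44
 = 255
Net = 255 - 11 = 244

244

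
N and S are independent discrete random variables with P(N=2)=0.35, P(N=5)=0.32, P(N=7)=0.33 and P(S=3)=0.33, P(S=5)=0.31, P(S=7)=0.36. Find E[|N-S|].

2.1528

E[|N-S|] = Σ_n Σ_s |n-s| · P(N=n)P(S=s)
 = 1·0.1155 + 3·0.1085 + 5·0.126 + 2·0.1056 + 0·0.0992 + 2·0.1152 + 4·0.1089 + 2·0.1023 + 0·0.1188
 = 0.1155 + 0.3255 + 0.63 + 0.2112 + 0 + 0.2304 + 0.4356 + 0.2046 + 0
 = 2.1528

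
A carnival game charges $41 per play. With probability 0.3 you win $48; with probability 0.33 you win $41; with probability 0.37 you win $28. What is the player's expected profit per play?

E[payout] = 48·0.3 + 41·0.33 + 28·0.37
 = 14.4 + 13.53 + 10.36
 = 38.29
Net = 38.29 - 41 = -2.71

-2.71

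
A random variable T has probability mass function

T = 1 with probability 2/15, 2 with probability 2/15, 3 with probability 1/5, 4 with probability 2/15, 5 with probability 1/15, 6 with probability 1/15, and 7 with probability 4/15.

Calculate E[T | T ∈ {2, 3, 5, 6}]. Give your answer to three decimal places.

3.429

P(T ∈ {2, 3, 5, 6}) = 2/15 + 1/5 + 1/15 + 1/15 = 7/15.
E[T | T ∈ {2, 3, 5, 6}] = [2·2/15 + 3·1/5 + 5·1/15 + 6·1/15] / (7/15)
 = 8/5 / (7/15)
 = 24/7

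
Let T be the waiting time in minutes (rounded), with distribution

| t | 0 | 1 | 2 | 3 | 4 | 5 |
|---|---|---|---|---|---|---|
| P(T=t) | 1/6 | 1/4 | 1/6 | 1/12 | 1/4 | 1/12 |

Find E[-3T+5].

E[-3T+5] = Σ (-3t+5)·P(T=t)
 = 5·1/6 + 2·1/4 + (-1)·1/6 + (-4)·1/12 + (-7)·1/4 + (-10)·1/12
 = 5/6 + 1/2 + (-1/6) + (-1/3) + (-7/4) + (-5/6)
 = -7/4

-1.75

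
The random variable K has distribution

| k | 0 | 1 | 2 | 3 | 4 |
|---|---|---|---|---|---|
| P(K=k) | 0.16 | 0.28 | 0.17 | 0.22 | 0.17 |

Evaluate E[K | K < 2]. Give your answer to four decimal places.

0.6364

P(K < 2) = 0.16 + 0.28 = 0.44.
E[K | K < 2] = [0·0.16 + 1·0.28] / 0.44
 = 0.28 / 0.44
 = 7/11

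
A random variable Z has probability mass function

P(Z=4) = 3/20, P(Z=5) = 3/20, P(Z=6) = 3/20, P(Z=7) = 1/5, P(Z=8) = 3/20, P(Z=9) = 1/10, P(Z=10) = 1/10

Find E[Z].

E[Z] = Σ z·P(Z=z)
 = 4·3/20 + 5·3/20 + 6·3/20 + 7·1/5 + 8·3/20 + 9·1/10 + 10·1/10
 = 3/5 + 3/4 + 9/10 + 7/5 + 6/5 + 9/10 + 1
 = 27/4

6.75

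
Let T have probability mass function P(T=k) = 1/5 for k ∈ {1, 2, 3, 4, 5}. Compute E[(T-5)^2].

6

E[(T-5)^2] = Σ (t-5)^2·P(T=t)
 = 16·1/5 + 9·1/5 + 4·1/5 + 1·1/5 + 0·1/5
 = 16/5 + 9/5 + 4/5 + 1/5 + 0
 = 6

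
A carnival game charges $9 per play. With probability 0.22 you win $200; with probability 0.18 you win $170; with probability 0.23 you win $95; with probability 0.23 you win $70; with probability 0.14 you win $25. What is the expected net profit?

E[payout] = 200·0.22 + 170·0.18 + 95·0.23 + 70·0.23 + 25·0.14
 = 44 + 30.6 + 21.85 + 16.1 + 3.5
 = 116.05
Net = 116.05 - 9 = 107.05

107.05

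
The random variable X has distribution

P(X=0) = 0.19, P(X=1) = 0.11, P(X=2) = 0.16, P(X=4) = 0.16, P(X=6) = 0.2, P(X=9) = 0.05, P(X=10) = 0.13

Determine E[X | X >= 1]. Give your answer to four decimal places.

4.9630

P(X >= 1) = 0.11 + 0.16 + 0.16 + 0.2 + 0.05 + 0.13 = 0.81.
E[X | X >= 1] = [1·0.11 + 2·0.16 + 4·0.16 + 6·0.2 + 9·0.05 + 10·0.13] / 0.81
 = 4.02 / 0.81
 = 134/27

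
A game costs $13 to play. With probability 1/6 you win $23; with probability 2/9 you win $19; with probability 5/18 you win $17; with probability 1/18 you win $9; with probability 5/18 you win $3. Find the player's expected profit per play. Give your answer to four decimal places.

E[payout] = 23·1/6 + 19·2/9 + 17·5/18 + 9·1/18 + 3·5/18
 = 23/6 + 38/9 + 85/18 + 1/2 + 5/6
 = 127/9
Net = 127/9 - 13 = 10/9

1.1111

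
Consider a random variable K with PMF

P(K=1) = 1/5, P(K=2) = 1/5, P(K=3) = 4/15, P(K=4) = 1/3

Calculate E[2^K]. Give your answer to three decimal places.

E[2^K] = Σ 2^k·P(K=k)
 = 2·1/5 + 4·1/5 + 8·4/15 + 16·1/3
 = 2/5 + 4/5 + 32/15 + 16/3
 = 26/3

8.667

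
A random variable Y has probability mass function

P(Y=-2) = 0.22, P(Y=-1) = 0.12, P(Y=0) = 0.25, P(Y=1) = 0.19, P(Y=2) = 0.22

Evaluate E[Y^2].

E[Y^2] = Σ y^2·P(Y=y)
 = 4·0.22 + 1·0.12 + 0·0.25 + 1·0.19 + 4·0.22
 = 0.88 + 0.12 + 0 + 0.19 + 0.88
 = 2.07

2.07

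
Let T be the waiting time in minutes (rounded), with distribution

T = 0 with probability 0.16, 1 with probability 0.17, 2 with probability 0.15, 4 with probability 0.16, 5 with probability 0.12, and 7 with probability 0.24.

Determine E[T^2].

E[T^2] = Σ t^2·P(T=t)
 = 0·0.16 + 1·0.17 + 4·0.15 + 16·0.16 + 25·0.12 + 49·0.24
 = 0 + 0.17 + 0.6 + 2.56 + 3 + 11.76
 = 18.09

18.09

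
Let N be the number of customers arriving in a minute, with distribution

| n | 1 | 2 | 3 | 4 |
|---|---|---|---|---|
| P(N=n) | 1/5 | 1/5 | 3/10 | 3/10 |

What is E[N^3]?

E[N^3] = Σ n^3·P(N=n)
 = 1·1/5 + 8·1/5 + 27·3/10 + 64·3/10
 = 1/5 + 8/5 + 81/10 + 96/5
 = 291/10

29.1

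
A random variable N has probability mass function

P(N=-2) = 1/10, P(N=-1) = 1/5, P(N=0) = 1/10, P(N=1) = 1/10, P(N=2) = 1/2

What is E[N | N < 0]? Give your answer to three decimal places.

-1.333

P(N < 0) = 1/10 + 1/5 = 3/10.
E[N | N < 0] = [(-2)·1/10 + (-1)·1/5] / (3/10)
 = -2/5 / (3/10)
 = -4/3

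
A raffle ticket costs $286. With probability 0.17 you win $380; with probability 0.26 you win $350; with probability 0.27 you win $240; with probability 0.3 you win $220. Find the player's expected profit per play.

E[payout] = 380·0.17 + 350·0.26 + 240·0.27 + 220·0.3
 = 64.6 + 91 + 64.8 + 66
 = 286.4
Net = 286.4 - 286 = 0.4

0.4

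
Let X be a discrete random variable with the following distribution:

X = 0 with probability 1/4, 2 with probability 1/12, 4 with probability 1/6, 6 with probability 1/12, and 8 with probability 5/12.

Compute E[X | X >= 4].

6.75

P(X >= 4) = 1/6 + 1/12 + 5/12 = 2/3.
E[X | X >= 4] = [4·1/6 + 6·1/12 + 8·5/12] / (2/3)
 = 9/2 / (2/3)
 = 27/4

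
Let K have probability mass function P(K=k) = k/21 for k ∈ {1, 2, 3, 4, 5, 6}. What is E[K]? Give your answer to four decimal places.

E[K] = Σ k·P(K=k)
 = 1·1/21 + 2·2/21 + 3·1/7 + 4·4/21 + 5·5/21 + 6·2/7
 = 1/21 + 4/21 + 3/7 + 16/21 + 25/21 + 12/7
 = 13/3

4.3333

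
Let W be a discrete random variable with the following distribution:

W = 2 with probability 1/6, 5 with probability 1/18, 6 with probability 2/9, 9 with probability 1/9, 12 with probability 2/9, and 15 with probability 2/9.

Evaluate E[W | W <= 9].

P(W <= 9) = 1/6 + 1/18 + 2/9 + 1/9 = 5/9.
E[W | W <= 9] = [2·1/6 + 5·1/18 + 6·2/9 + 9·1/9] / (5/9)
 = 53/18 / (5/9)
 = 53/10

5.3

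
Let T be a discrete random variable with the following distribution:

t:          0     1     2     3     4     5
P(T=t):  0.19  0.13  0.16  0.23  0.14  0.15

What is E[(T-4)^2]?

5.23

E[(T-4)^2] = Σ (t-4)^2·P(T=t)
 = 16·0.19 + 9·0.13 + 4·0.16 + 1·0.23 + 0·0.14 + 1·0.15
 = 3.04 + 1.17 + 0.64 + 0.23 + 0 + 0.15
 = 5.23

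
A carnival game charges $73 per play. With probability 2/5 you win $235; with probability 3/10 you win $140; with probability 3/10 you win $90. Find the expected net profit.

E[payout] = 235·2/5 + 140·3/10 + 90·3/10
 = 94 + 42 + 27
 = 163
Net = 163 - 73 = 90

90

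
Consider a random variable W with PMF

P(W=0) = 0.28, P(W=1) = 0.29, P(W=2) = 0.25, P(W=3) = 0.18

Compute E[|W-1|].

E[|W-1|] = Σ |w-1|·P(W=w)
 = 1·0.28 + 0·0.29 + 1·0.25 + 2·0.18
 = 0.28 + 0 + 0.25 + 0.36
 = 0.89

0.89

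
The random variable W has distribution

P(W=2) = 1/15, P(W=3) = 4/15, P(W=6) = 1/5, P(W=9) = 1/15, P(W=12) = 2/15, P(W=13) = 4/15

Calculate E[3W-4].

E[3W-4] = Σ (3w-4)·P(W=w)
 = 2·1/15 + 5·4/15 + 14·1/5 + 23·1/15 + 32·2/15 + 35·4/15
 = 2/15 + 4/3 + 14/5 + 23/15 + 64/15 + 28/3
 = 97/5

19.4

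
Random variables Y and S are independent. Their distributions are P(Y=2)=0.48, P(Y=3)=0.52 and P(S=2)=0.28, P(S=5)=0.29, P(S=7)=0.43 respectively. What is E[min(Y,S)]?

2.3744

E[min(Y,S)] = Σ_y Σ_s min(y,s) · P(Y=y)P(S=s)
 = 2·0.1344 + 2·0.1392 + 2·0.2064 + 2·0.1456 + 3·0.1508 + 3·0.2236
 = 0.2688 + 0.2784 + 0.4128 + 0.2912 + 0.4524 + 0.6708
 = 2.3744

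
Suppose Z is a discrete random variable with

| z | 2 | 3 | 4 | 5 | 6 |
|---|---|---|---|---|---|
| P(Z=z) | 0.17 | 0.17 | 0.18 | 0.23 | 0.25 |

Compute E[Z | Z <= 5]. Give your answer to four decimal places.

3.6267

P(Z <= 5) = 0.17 + 0.17 + 0.18 + 0.23 = 0.75.
E[Z | Z <= 5] = [2·0.17 + 3·0.17 + 4·0.18 + 5·0.23] / 0.75
 = 2.72 / 0.75
 = 272/75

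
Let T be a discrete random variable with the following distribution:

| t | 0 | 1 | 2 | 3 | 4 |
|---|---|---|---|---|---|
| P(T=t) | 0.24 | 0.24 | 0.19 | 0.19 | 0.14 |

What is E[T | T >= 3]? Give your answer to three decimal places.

P(T >= 3) = 0.19 + 0.14 = 0.33.
E[T | T >= 3] = [3·0.19 + 4·0.14] / 0.33
 = 1.13 / 0.33
 = 113/33

3.424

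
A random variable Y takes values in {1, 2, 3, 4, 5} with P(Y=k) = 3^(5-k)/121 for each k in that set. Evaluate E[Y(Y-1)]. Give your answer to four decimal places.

E[Y(Y-1)] = Σ y(y-1)·P(Y=y)
 = 0·81/121 + 2·27/121 + 6·9/121 + 12·3/121 + 20·1/121
 = 0 + 54/121 + 54/121 + 36/121 + 20/121
 = 164/121

1.3554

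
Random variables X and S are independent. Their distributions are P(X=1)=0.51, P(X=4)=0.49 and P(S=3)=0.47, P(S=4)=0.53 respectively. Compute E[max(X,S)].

3.7603

E[max(X,S)] = Σ_x Σ_s max(x,s) · P(X=x)P(S=s)
 = 3·0.2397 + 4·0.2703 + 4·0.2303 + 4·0.2597
 = 0.7191 + 1.0812 + 0.9212 + 1.0388
 = 3.7603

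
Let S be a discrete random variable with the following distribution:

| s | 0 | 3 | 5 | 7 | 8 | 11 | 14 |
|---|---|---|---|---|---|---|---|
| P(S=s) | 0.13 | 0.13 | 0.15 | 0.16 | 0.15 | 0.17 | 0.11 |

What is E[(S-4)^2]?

25.53

E[(S-4)^2] = Σ (s-4)^2·P(S=s)
 = 16·0.13 + 1·0.13 + 1·0.15 + 9·0.16 + 16·0.15 + 49·0.17 + 100·0.11
 = 2.08 + 0.13 + 0.15 + 1.44 + 2.4 + 8.33 + 11
 = 25.53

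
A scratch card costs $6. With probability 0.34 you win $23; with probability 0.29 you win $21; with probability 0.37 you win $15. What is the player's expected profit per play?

13.46

E[payout] = 23·0.34 + 21·0.29 + 15·0.37
 = 7.82 + 6.09 + 5.55
 = 19.46
Net = 19.46 - 6 = 13.46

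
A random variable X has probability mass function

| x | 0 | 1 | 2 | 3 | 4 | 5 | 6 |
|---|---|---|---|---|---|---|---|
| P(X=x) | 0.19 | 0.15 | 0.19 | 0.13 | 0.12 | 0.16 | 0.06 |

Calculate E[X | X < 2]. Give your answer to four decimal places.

P(X < 2) = 0.19 + 0.15 = 0.34.
E[X | X < 2] = [0·0.19 + 1·0.15] / 0.34
 = 0.15 / 0.34
 = 15/34

0.4412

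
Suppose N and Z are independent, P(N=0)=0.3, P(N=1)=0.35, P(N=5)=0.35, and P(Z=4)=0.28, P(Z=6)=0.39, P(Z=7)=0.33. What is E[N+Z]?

7.87

E[N+Z] = Σ_n Σ_z (n+z) · P(N=n)P(Z=z)
 = 4·0.084 + 6·0.117 + 7·0.099 + 5·0.098 + 7·0.1365 + 8·0.1155 + 9·0.098 + 11·0.1365 + 12·0.1155
 = 0.336 + 0.702 + 0.693 + 0.49 + 0.9555 + 0.924 + 0.882 + 1.5015 + 1.386
 = 7.87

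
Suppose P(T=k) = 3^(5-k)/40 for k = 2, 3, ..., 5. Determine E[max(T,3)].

3.125

E[max(T,3)] = Σ max(t,3)·P(T=t)
 = 3·27/40 + 3·9/40 + 4·3/40 + 5·1/40
 = 81/40 + 27/40 + 3/10 + 1/8
 = 25/8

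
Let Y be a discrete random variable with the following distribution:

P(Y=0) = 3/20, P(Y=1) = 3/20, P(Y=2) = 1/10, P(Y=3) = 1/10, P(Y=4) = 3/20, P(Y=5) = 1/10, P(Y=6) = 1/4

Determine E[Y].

E[Y] = Σ y·P(Y=y)
 = 0·3/20 + 1·3/20 + 2·1/10 + 3·1/10 + 4·3/20 + 5·1/10 + 6·1/4
 = 0 + 3/20 + 1/5 + 3/10 + 3/5 + 1/2 + 3/2
 = 13/4

3.25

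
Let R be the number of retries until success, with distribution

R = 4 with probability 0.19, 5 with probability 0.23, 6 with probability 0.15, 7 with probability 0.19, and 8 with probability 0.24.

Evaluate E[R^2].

38.86

E[R^2] = Σ r^2·P(R=r)
 = 16·0.19 + 25·0.23 + 36·0.15 + 49·0.19 + 64·0.24
 = 3.04 + 5.75 + 5.4 + 9.31 + 15.36
 = 38.86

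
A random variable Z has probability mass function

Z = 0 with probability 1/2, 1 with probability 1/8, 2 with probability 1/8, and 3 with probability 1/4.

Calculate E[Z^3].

E[Z^3] = Σ z^3·P(Z=z)
 = 0·1/2 + 1·1/8 + 8·1/8 + 27·1/4
 = 0 + 1/8 + 1 + 27/4
 = 63/8

7.875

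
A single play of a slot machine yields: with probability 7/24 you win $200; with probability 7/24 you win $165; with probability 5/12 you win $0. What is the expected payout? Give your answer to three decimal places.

E[payout] = 200·7/24 + 165·7/24 + 0·5/12
 = 175/3 + 385/8 + 0
 = 2555/24

106.458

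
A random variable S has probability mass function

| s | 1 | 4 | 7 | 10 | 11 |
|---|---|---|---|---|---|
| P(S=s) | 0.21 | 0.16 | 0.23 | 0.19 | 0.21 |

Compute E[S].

E[S] = Σ s·P(S=s)
 = 1·0.21 + 4·0.16 + 7·0.23 + 10·0.19 + 11·0.21
 = 0.21 + 0.64 + 1.61 + 1.9 + 2.31
 = 6.67

6.67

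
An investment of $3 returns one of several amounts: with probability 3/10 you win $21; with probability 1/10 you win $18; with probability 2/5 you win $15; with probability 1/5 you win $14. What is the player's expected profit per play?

13.9

E[payout] = 21·3/10 + 18·1/10 + 15·2/5 + 14·1/5
 = 63/10 + 9/5 + 6 + 14/5
 = 169/10
Net = 169/10 - 3 = 139/10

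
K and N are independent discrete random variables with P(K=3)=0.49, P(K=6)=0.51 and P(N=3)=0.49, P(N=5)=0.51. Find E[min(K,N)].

E[min(K,N)] = Σ_k Σ_n min(k,n) · P(K=k)P(N=n)
 = 3·0.2401 + 3·0.2499 + 3·0.2499 + 5·0.2601
 = 0.7203 + 0.7497 + 0.7497 + 1.3005
 = 3.5202

3.5202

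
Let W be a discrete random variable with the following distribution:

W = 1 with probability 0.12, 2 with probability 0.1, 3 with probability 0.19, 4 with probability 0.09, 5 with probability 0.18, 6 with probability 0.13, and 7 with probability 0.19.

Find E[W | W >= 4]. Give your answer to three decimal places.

P(W >= 4) = 0.09 + 0.18 + 0.13 + 0.19 = 0.59.
E[W | W >= 4] = [4·0.09 + 5·0.18 + 6·0.13 + 7·0.19] / 0.59
 = 3.37 / 0.59
 = 337/59

5.712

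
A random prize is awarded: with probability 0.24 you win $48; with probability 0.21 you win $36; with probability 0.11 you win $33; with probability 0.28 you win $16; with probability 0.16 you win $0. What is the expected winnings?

E[payout] = 48·0.24 + 36·0.21 + 33·0.11 + 16·0.28 + 0·0.16
 = 11.52 + 7.56 + 3.63 + 4.48 + 0
 = 27.19

27.19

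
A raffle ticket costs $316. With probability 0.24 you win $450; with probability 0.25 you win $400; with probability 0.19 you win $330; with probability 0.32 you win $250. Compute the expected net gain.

34.7

E[payout] = 450·0.24 + 400·0.25 + 330·0.19 + 250·0.32
 = 108 + 100 + 62.7 + 80
 = 350.7
Net = 350.7 - 316 = 34.7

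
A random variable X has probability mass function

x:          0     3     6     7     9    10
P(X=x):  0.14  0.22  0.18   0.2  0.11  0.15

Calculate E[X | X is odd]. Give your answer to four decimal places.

5.7547

P(X is odd) = 0.22 + 0.2 + 0.11 = 0.53.
E[X | X is odd] = [3·0.22 + 7·0.2 + 9·0.11] / 0.53
 = 3.05 / 0.53
 = 305/53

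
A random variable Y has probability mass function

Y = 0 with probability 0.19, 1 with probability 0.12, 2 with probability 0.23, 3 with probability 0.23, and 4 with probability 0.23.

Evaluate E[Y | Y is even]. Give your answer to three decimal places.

2.123

P(Y is even) = 0.19 + 0.23 + 0.23 = 0.65.
E[Y | Y is even] = [0·0.19 + 2·0.23 + 4·0.23] / 0.65
 = 1.38 / 0.65
 = 138/65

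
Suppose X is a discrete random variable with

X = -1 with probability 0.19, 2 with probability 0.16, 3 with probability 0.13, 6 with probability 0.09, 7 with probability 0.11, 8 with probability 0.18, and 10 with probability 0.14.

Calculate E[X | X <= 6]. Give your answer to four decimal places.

1.8596

P(X <= 6) = 0.19 + 0.16 + 0.13 + 0.09 = 0.57.
E[X | X <= 6] = [(-1)·0.19 + 2·0.16 + 3·0.13 + 6·0.09] / 0.57
 = 1.06 / 0.57
 = 106/57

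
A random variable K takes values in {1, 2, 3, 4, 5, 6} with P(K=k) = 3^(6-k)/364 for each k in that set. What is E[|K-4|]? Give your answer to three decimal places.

2.536

E[|K-4|] = Σ |k-4|·P(K=k)
 = 3·243/364 + 2·81/364 + 1·27/364 + 0·9/364 + 1·3/364 + 2·1/364
 = 729/364 + 81/182 + 27/364 + 0 + 3/364 + 1/182
 = 71/28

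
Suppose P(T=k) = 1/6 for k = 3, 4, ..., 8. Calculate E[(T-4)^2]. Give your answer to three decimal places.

5.167

E[(T-4)^2] = Σ (t-4)^2·P(T=t)
 = 1·1/6 + 0·1/6 + 1·1/6 + 4·1/6 + 9·1/6 + 16·1/6
 = 1/6 + 0 + 1/6 + 2/3 + 3/2 + 8/3
 = 31/6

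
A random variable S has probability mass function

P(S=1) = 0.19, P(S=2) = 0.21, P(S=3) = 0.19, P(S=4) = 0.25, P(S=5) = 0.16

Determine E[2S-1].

E[2S-1] = Σ (2s-1)·P(S=s)
 = 1·0.19 + 3·0.21 + 5·0.19 + 7·0.25 + 9·0.16
 = 0.19 + 0.63 + 0.95 + 1.75 + 1.44
 = 4.96

4.96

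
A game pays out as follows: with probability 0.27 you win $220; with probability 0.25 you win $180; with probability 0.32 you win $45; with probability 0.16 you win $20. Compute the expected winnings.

122

E[payout] = 220·0.27 + 180·0.25 + 45·0.32 + 20·0.16
 = 59.4 + 45 + 14.4 + 3.2
 = 122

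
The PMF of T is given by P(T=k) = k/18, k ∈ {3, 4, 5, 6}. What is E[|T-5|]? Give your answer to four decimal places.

0.8889

E[|T-5|] = Σ |t-5|·P(T=t)
 = 2·1/6 + 1·2/9 + 0·5/18 + 1·1/3
 = 1/3 + 2/9 + 0 + 1/3
 = 8/9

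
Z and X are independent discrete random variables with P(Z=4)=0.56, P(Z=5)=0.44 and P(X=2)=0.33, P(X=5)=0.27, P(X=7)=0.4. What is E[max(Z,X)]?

E[max(Z,X)] = Σ_z Σ_x max(z,x) · P(Z=z)P(X=x)
 = 4·0.1848 + 5·0.1512 + 7·0.224 + 5·0.1452 + 5·0.1188 + 7·0.176
 = 0.7392 + 0.756 + 1.568 + 0.726 + 0.594 + 1.232
 = 5.6152

5.6152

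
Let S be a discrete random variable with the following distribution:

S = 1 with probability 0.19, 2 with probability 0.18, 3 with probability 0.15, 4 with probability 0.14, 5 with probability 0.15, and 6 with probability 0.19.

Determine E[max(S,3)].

E[max(S,3)] = Σ max(s,3)·P(S=s)
 = 3·0.19 + 3·0.18 + 3·0.15 + 4·0.14 + 5·0.15 + 6·0.19
 = 0.57 + 0.54 + 0.45 + 0.56 + 0.75 + 1.14
 = 4.01

4.01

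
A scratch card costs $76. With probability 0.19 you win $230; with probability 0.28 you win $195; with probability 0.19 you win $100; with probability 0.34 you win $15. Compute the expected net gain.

46.4

E[payout] = 230·0.19 + 195·0.28 + 100·0.19 + 15·0.34
 = 43.7 + 54.6 + 19 + 5.1
 = 122.4
Net = 122.4 - 76 = 46.4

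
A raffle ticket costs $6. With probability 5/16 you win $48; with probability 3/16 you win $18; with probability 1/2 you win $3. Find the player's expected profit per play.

E[payout] = 48·5/16 + 18·3/16 + 3·1/2
 = 15 + 27/8 + 3/2
 = 159/8
Net = 159/8 - 6 = 111/8

13.875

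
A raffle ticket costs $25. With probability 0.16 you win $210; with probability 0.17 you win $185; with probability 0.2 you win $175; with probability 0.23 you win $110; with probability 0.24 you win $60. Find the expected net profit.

114.75

E[payout] = 210·0.16 + 185·0.17 + 175·0.2 + 110·0.23 + 60·0.24
 = 33.6 + 31.45 + 35 + 25.3 + 14.4
 = 139.75
Net = 139.75 - 25 = 114.75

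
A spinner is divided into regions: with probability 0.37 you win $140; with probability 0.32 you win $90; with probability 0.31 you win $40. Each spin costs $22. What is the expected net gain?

71

E[payout] = 140·0.37 + 90·0.32 + 40·0.31
 = 51.8 + 28.8 + 12.4
 = 93
Net = 93 - 22 = 71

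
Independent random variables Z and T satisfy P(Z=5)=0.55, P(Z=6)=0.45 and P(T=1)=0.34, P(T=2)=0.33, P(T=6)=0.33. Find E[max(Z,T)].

5.6315

E[max(Z,T)] = Σ_z Σ_t max(z,t) · P(Z=z)P(T=t)
 = 5·0.187 + 5·0.1815 + 6·0.1815 + 6·0.153 + 6·0.1485 + 6·0.1485
 = 0.935 + 0.9075 + 1.089 + 0.918 + 0.891 + 0.891
 = 5.6315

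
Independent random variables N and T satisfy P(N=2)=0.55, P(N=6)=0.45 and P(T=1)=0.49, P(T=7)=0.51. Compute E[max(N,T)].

E[max(N,T)] = Σ_n Σ_t max(n,t) · P(N=n)P(T=t)
 = 2·0.2695 + 7·0.2805 + 6·0.2205 + 7·0.2295
 = 0.539 + 1.9635 + 1.323 + 1.6065
 = 5.432

5.432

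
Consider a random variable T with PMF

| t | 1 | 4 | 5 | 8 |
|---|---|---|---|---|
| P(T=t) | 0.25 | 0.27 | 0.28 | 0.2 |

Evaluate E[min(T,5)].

E[min(T,5)] = Σ min(t,5)·P(T=t)
 = 1·0.25 + 4·0.27 + 5·0.28 + 5·0.2
 = 0.25 + 1.08 + 1.4 + 1
 = 3.73

3.73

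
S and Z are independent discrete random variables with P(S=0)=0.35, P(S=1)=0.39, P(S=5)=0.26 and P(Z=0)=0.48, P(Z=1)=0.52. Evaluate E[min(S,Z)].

0.338

E[min(S,Z)] = Σ_s Σ_z min(s,z) · P(S=s)P(Z=z)
 = 0·0.168 + 0·0.182 + 0·0.1872 + 1·0.2028 + 0·0.1248 + 1·0.1352
 = 0 + 0 + 0 + 0.2028 + 0 + 0.1352
 = 0.338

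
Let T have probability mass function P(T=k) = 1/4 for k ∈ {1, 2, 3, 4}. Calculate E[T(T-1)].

5

E[T(T-1)] = Σ t(t-1)·P(T=t)
 = 0·1/4 + 2·1/4 + 6·1/4 + 12·1/4
 = 0 + 1/2 + 3/2 + 3
 = 5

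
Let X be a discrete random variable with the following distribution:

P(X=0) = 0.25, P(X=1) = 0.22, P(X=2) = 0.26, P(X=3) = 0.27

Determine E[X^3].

E[X^3] = Σ x^3·P(X=x)
 = 0·0.25 + 1·0.22 + 8·0.26 + 27·0.27
 = 0 + 0.22 + 2.08 + 7.29
 = 9.59

9.59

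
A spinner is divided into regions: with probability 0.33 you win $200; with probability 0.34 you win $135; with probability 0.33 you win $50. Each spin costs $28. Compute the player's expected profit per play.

100.4

E[payout] = 200·0.33 + 135·0.34 + 50·0.33
 = 66 + 45.9 + 16.5
 = 128.4
Net = 128.4 - 28 = 100.4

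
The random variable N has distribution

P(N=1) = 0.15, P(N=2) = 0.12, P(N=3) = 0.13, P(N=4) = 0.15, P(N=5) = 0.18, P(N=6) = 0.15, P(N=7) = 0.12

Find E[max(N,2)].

E[max(N,2)] = Σ max(n,2)·P(N=n)
 = 2·0.15 + 2·0.12 + 3·0.13 + 4·0.15 + 5·0.18 + 6·0.15 + 7·0.12
 = 0.3 + 0.24 + 0.39 + 0.6 + 0.9 + 0.9 + 0.84
 = 4.17

4.17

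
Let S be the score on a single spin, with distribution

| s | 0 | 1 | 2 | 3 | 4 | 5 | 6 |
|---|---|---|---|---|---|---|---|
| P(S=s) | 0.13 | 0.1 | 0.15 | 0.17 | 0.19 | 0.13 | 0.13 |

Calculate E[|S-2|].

E[|S-2|] = Σ |s-2|·P(S=s)
 = 2·0.13 + 1·0.1 + 0·0.15 + 1·0.17 + 2·0.19 + 3·0.13 + 4·0.13
 = 0.26 + 0.1 + 0 + 0.17 + 0.38 + 0.39 + 0.52
 = 1.82

1.82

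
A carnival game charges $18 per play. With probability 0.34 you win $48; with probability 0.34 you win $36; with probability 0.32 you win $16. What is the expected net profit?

15.68

E[payout] = 48·0.34 + 36·0.34 + 16·0.32
 = 16.32 + 12.24 + 5.12
 = 33.68
Net = 33.68 - 18 = 15.68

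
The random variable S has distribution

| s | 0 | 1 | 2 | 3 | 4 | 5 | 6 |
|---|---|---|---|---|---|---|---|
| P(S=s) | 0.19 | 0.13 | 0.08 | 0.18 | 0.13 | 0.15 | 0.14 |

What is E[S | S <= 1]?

0.40625

P(S <= 1) = 0.19 + 0.13 = 0.32.
E[S | S <= 1] = [0·0.19 + 1·0.13] / 0.32
 = 0.13 / 0.32
 = 13/32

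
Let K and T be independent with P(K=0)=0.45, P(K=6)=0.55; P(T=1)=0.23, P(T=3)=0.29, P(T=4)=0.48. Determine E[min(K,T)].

E[min(K,T)] = Σ_k Σ_t min(k,t) · P(K=k)P(T=t)
 = 0·0.1035 + 0·0.1305 + 0·0.216 + 1·0.1265 + 3·0.1595 + 4·0.264
 = 0 + 0 + 0 + 0.1265 + 0.4785 + 1.056
 = 1.661

1.661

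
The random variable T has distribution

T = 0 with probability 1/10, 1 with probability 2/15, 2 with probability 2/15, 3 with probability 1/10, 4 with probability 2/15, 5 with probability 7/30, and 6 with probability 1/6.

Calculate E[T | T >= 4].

5.0625

P(T >= 4) = 2/15 + 7/30 + 1/6 = 8/15.
E[T | T >= 4] = [4·2/15 + 5·7/30 + 6·1/6] / (8/15)
 = 27/10 / (8/15)
 = 81/16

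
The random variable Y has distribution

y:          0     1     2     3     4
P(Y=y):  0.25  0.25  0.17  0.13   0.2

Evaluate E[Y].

E[Y] = Σ y·P(Y=y)
 = 0·0.25 + 1·0.25 + 2·0.17 + 3·0.13 + 4·0.2
 = 0 + 0.25 + 0.34 + 0.39 + 0.8
 = 1.78

1.78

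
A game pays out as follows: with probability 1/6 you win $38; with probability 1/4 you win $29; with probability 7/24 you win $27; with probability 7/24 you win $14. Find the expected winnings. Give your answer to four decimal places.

E[payout] = 38·1/6 + 29·1/4 + 27·7/24 + 14·7/24
 = 19/3 + 29/4 + 63/8 + 49/12
 = 613/24

25.5417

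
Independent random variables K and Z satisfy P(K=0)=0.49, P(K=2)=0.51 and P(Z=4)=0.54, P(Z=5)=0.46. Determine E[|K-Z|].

E[|K-Z|] = Σ_k Σ_z |k-z| · P(K=k)P(Z=z)
 = 4·0.2646 + 5·0.2254 + 2·0.2754 + 3·0.2346
 = 1.0584 + 1.127 + 0.5508 + 0.7038
 = 3.44

3.44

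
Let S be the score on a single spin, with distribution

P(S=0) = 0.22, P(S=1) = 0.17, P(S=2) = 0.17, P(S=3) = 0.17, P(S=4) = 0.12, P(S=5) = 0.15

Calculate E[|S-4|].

E[|S-4|] = Σ |s-4|·P(S=s)
 = 4·0.22 + 3·0.17 + 2·0.17 + 1·0.17 + 0·0.12 + 1·0.15
 = 0.88 + 0.51 + 0.34 + 0.17 + 0 + 0.15
 = 2.05

2.05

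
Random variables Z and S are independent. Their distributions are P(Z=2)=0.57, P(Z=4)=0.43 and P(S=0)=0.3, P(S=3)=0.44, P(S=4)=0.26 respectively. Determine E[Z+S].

E[Z+S] = Σ_z Σ_s (z+s) · P(Z=z)P(S=s)
 = 2·0.171 + 5·0.2508 + 6·0.1482 + 4·0.129 + 7·0.1892 + 8·0.1118
 = 0.342 + 1.254 + 0.8892 + 0.516 + 1.3244 + 0.8944
 = 5.22

5.22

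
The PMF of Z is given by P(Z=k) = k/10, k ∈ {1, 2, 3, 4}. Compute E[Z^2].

10

E[Z^2] = Σ z^2·P(Z=z)
 = 1·1/10 + 4·1/5 + 9·3/10 + 16·2/5
 = 1/10 + 4/5 + 27/10 + 32/5
 = 10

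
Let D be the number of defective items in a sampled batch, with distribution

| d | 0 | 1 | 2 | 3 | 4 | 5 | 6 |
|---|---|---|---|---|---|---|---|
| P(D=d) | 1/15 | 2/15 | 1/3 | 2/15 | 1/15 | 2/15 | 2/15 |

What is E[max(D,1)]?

3

E[max(D,1)] = Σ max(d,1)·P(D=d)
 = 1·1/15 + 1·2/15 + 2·1/3 + 3·2/15 + 4·1/15 + 5·2/15 + 6·2/15
 = 1/15 + 2/15 + 2/3 + 2/5 + 4/15 + 2/3 + 4/5
 = 3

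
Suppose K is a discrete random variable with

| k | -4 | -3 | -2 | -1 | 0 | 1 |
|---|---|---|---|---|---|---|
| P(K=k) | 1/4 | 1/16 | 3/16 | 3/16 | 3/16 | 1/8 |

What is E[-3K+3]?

7.875

E[-3K+3] = Σ (-3k+3)·P(K=k)
 = 15·1/4 + 12·1/16 + 9·3/16 + 6·3/16 + 3·3/16 + 0·1/8
 = 15/4 + 3/4 + 27/16 + 9/8 + 9/16 + 0
 = 63/8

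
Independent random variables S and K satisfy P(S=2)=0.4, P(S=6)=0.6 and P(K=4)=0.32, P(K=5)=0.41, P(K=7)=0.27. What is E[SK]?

E[SK] = Σ_s Σ_k sk · P(S=s)P(K=k)
 = 8·0.128 + 10·0.164 + 14·0.108 + 24·0.192 + 30·0.246 + 42·0.162
 = 1.024 + 1.64 + 1.512 + 4.608 + 7.38 + 6.804
 = 22.968

22.968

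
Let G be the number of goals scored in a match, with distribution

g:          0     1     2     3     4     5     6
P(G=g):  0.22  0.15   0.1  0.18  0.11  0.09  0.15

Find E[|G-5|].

2.62

E[|G-5|] = Σ |g-5|·P(G=g)
 = 5·0.22 + 4·0.15 + 3·0.1 + 2·0.18 + 1·0.11 + 0·0.09 + 1·0.15
 = 1.1 + 0.6 + 0.3 + 0.36 + 0.11 + 0 + 0.15
 = 2.62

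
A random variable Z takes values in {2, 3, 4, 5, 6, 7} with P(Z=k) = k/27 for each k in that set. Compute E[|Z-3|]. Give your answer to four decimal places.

E[|Z-3|] = Σ |z-3|·P(Z=z)
 = 1·2/27 + 0·1/9 + 1·4/27 + 2·5/27 + 3·2/9 + 4·7/27
 = 2/27 + 0 + 4/27 + 10/27 + 2/3 + 28/27
 = 62/27

2.2963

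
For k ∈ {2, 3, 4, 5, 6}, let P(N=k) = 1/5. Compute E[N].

E[N] = Σ n·P(N=n)
 = 2·1/5 + 3·1/5 + 4·1/5 + 5·1/5 + 6·1/5
 = 2/5 + 3/5 + 4/5 + 1 + 6/5
 = 4

4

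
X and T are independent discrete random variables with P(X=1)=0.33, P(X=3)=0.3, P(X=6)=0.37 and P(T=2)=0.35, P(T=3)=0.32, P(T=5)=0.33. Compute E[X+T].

6.76

E[X+T] = Σ_x Σ_t (x+t) · P(X=x)P(T=t)
 = 3·0.1155 + 4·0.1056 + 6·0.1089 + 5·0.105 + 6·0.096 + 8·0.099 + 8·0.1295 + 9·0.1184 + 11·0.1221
 = 0.3465 + 0.4224 + 0.6534 + 0.525 + 0.576 + 0.792 + 1.036 + 1.0656 + 1.3431
 = 6.76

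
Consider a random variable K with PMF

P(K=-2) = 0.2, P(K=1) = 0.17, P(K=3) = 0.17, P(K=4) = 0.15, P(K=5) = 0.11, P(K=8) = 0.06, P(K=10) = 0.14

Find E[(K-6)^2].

21.77

E[(K-6)^2] = Σ (k-6)^2·P(K=k)
 = 64·0.2 + 25·0.17 + 9·0.17 + 4·0.15 + 1·0.11 + 4·0.06 + 16·0.14
 = 12.8 + 4.25 + 1.53 + 0.6 + 0.11 + 0.24 + 2.24
 = 21.77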